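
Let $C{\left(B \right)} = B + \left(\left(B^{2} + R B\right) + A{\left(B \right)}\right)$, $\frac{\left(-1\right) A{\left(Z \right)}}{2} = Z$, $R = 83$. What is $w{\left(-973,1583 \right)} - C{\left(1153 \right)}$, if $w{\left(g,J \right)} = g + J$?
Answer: $-1423345$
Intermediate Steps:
$A{\left(Z \right)} = - 2 Z$
$C{\left(B \right)} = B^{2} + 82 B$ ($C{\left(B \right)} = B - \left(- B^{2} - 81 B\right) = B + \left(B^{2} + 81 B\right) = B^{2} + 82 B$)
$w{\left(g,J \right)} = J + g$
$w{\left(-973,1583 \right)} - C{\left(1153 \right)} = \left(1583 - 973\right) - 1153 \left(82 + 1153\right) = 610 - 1153 \cdot 1235 = 610 - 1423955 = -1423345$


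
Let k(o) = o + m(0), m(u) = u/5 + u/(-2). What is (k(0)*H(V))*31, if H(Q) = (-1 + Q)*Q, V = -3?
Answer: 0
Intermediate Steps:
m(u) = -3*u/10 (m(u) = u*(⅕) + u*(-½) = u/5 - u/2 = -3*u/10)
H(Q) = Q*(-1 + Q)
k(o) = o (k(o) = o - 3/10*0 = o + 0 = o)
(k(0)*H(V))*31 = (0*(-3*(-1 - 3)))*31 = (0*(-3*(-4)))*31 = (0*12)*31 = 0*31 = 0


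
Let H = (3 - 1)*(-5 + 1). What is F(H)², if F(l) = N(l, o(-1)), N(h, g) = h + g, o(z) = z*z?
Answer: 49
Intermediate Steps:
o(z) = z²
N(h, g) = g + h
H = -8 (H = 2*(-4) = -8)
F(l) = 1 + l (F(l) = (-1)² + l = 1 + l)
F(H)² = (1 - 8)² = (-7)² = 49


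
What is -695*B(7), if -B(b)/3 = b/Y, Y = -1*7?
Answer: -2085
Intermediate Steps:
Y = -7
B(b) = 3*b/7 (B(b) = -3*b/(-7) = -3*b*(-1)/7 = -(-3)*b/7 = 3*b/7)
-695*B(7) = -2085*7/7 = -695*3 = -2085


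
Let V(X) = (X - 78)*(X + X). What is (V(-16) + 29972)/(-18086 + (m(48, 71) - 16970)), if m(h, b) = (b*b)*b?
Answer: 6596/64571 ≈ 0.10215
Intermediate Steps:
m(h, b) = b³ (m(h, b) = b²*b = b³)
V(X) = 2*X*(-78 + X) (V(X) = (-78 + X)*(2*X) = 2*X*(-78 + X))
(V(-16) + 29972)/(-18086 + (m(48, 71) - 16970)) = (2*(-16)*(-78 - 16) + 29972)/(-18086 + (71³ - 16970)) = (2*(-16)*(-94) + 29972)/(-18086 + (357911 - 16970)) = (3008 + 29972)/(-18086 + 340941) = 32980/322855 = 32980*(1/322855) = 6596/64571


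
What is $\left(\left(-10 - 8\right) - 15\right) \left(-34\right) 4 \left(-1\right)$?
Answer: $-4488$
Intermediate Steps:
$\left(\left(-10 - 8\right) - 15\right) \left(-34\right) 4 \left(-1\right) = \left(-18 - 15\right) \left(-34\right) \left(-4\right) = \left(-33\right) \left(-34\right) \left(-4\right) = 1122 \left(-4\right) = -4488$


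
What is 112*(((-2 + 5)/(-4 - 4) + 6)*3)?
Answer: 1890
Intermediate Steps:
112*(((-2 + 5)/(-4 - 4) + 6)*3) = 112*((3/(-8) + 6)*3) = 112*((3*(-⅛) + 6)*3) = 112*((-3/8 + 6)*3) = 112*((45/8)*3) = 112*(135/8) = 1890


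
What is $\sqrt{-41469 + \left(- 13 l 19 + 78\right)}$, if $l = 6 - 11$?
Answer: $2 i \sqrt{10039} \approx 200.39 i$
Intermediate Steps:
$l = -5$ ($l = 6 - 11 = -5$)
$\sqrt{-41469 + \left(- 13 l 19 + 78\right)} = \sqrt{-41469 + \left(\left(-13\right) \left(-5\right) 19 + 78\right)} = \sqrt{-41469 + \left(65 \cdot 19 + 78\right)} = \sqrt{-41469 + \left(1235 + 78\right)} = \sqrt{-41469 + 1313} = \sqrt{-40156} = 2 i \sqrt{10039}$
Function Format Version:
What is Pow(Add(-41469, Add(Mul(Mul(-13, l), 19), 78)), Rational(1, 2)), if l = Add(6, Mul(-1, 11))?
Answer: Mul(2, I, Pow(10039, Rational(1, 2))) ≈ Mul(200.39, I)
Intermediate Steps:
l = -5 (l = Add(6, -11) = -5)
Pow(Add(-41469, Add(Mul(Mul(-13, l), 19), 78)), Rational(1, 2)) = Pow(Add(-41469, Add(Mul(Mul(-13, -5), 19), 78)), Rational(1, 2)) = Pow(Add(-41469, Add(Mul(65, 19), 78)), Rational(1, 2)) = Pow(Add(-41469, Add(1235, 78)), Rational(1, 2)) = Pow(Add(-41469, 1313), Rational(1, 2)) = Pow(-40156, Rational(1, 2)) = Mul(2, I, Pow(10039, Rational(1, 2)))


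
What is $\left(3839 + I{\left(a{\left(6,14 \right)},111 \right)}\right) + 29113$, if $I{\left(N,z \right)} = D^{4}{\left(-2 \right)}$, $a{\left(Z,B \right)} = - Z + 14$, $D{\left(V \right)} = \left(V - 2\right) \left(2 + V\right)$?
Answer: $32952$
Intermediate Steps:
$D{\left(V \right)} = \left(-2 + V\right) \left(2 + V\right)$
$a{\left(Z,B \right)} = 14 - Z$
$I{\left(N,z \right)} = 0$ ($I{\left(N,z \right)} = \left(-4 + \left(-2\right)^{2}\right)^{4} = \left(-4 + 4\right)^{4} = 0^{4} = 0$)
$\left(3839 + I{\left(a{\left(6,14 \right)},111 \right)}\right) + 29113 = \left(3839 + 0\right) + 29113 = 3839 + 29113 = 32952$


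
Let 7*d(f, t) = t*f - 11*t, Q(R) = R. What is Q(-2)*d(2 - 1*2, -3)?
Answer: -66/7 ≈ -9.4286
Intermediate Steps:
d(f, t) = -11*t/7 + f*t/7 (d(f, t) = (t*f - 11*t)/7 = (f*t - 11*t)/7 = (-11*t + f*t)/7 = -11*t/7 + f*t/7)
Q(-2)*d(2 - 1*2, -3) = -2*(-3)*(-11 + (2 - 1*2))/7 = -2*(-3)*(-11 + (2 - 2))/7 = -2*(-3)*(-11 + 0)/7 = -2*(-3)*(-11)/7 = -2*33/7 = -66/7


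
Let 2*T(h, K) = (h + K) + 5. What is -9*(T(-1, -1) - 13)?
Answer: 207/2 ≈ 103.50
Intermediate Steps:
T(h, K) = 5/2 + K/2 + h/2 (T(h, K) = ((h + K) + 5)/2 = ((K + h) + 5)/2 = (5 + K + h)/2 = 5/2 + K/2 + h/2)
-9*(T(-1, -1) - 13) = -9*((5/2 + (½)*(-1) + (½)*(-1)) - 13) = -9*((5/2 - ½ - ½) - 13) = -9*(3/2 - 13) = -9*(-23/2) = 207/2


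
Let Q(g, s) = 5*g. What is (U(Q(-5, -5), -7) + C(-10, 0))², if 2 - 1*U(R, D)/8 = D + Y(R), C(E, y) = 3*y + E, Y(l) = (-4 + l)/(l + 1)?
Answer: 24649/9 ≈ 2738.8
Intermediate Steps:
Y(l) = (-4 + l)/(1 + l)
C(E, y) = E + 3*y
U(R, D) = 16 - 8*D - 8*(-4 + R)/(1 + R) (U(R, D) = 16 - 8*(D + (-4 + R)/(1 + R)) = 16 + (-8*D - 8*(-4 + R)/(1 + R)) = 16 - 8*D - 8*(-4 + R)/(1 + R))
(U(Q(-5, -5), -7) + C(-10, 0))² = (8*(4 - 5*(-5) + (1 + 5*(-5))*(2 - 1*(-7)))/(1 + 5*(-5)) + (-10 + 3*0))² = (8*(4 - 1*(-25) + (1 - 25)*(2 + 7))/(1 - 25) + (-10 + 0))² = (8*(4 + 25 - 24*9)/(-24) - 10)² = (8*(-1/24)*(4 + 25 - 216) - 10)² = (8*(-1/24)*(-187) - 10)² = (187/3 - 10)² = (157/3)² = 24649/9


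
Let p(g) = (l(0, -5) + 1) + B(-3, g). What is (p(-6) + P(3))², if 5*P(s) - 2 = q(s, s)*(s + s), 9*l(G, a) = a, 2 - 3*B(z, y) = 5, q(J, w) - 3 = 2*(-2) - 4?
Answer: 76729/2025 ≈ 37.891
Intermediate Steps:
q(J, w) = -5 (q(J, w) = 3 + (2*(-2) - 4) = 3 + (-4 - 4) = 3 - 8 = -5)
B(z, y) = -1 (B(z, y) = ⅔ - ⅓*5 = ⅔ - 5/3 = -1)
l(G, a) = a/9
P(s) = ⅖ - 2*s (P(s) = ⅖ + (-5*(s + s))/5 = ⅖ + (-10*s)/5 = ⅖ - 2*s)
p(g) = -5/9 (p(g) = ((⅑)*(-5) + 1) - 1 = (-5/9 + 1) - 1 = 4/9 - 1 = -5/9)
(p(-6) + P(3))² = (-5/9 + (⅖ - 2*3))² = (-5/9 + (⅖ - 6))² = (-5/9 - 28/5)² = (-277/45)² = 76729/2025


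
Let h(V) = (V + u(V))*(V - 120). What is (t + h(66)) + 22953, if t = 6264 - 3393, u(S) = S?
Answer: 18696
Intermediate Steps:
t = 2871
h(V) = 2*V*(-120 + V) (h(V) = (V + V)*(V - 120) = (2*V)*(-120 + V) = 2*V*(-120 + V))
(t + h(66)) + 22953 = (2871 + 2*66*(-120 + 66)) + 22953 = (2871 + 2*66*(-54)) + 22953 = (2871 - 7128) + 22953 = -4257 + 22953 = 18696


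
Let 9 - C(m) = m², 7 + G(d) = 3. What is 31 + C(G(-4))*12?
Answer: -53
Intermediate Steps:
G(d) = -4 (G(d) = -7 + 3 = -4)
C(m) = 9 - m²
31 + C(G(-4))*12 = 31 + (9 - 1*(-4)²)*12 = 31 + (9 - 1*16)*12 = 31 + (9 - 16)*12 = 31 - 7*12 = 31 - 84 = -53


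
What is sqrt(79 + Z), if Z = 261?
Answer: 2*sqrt(85) ≈ 18.439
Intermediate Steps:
sqrt(79 + Z) = sqrt(79 + 261) = sqrt(340) = 2*sqrt(85)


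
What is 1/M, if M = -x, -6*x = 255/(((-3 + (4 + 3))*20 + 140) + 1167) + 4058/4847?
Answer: 40336734/6864431 ≈ 5.8762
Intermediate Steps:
x = -6864431/40336734 (x = -(255/(((-3 + (4 + 3))*20 + 140) + 1167) + 4058/4847)/6 = -(255/(((-3 + 7)*20 + 140) + 1167) + 4058*(1/4847))/6 = -(255/((4*20 + 140) + 1167) + 4058/4847)/6 = -(255/((80 + 140) + 1167) + 4058/4847)/6 = -(255/(220 + 1167) + 4058/4847)/6 = -(255/1387 + 4058/4847)/6 = -⅙*6864431/6722789 = -6864431/40336734 ≈ -0.17018)
M = 6864431/40336734 (M = -1*(-6864431/40336734) = 6864431/40336734 ≈ 0.17018)
1/M = 1/(6864431/40336734) = 40336734/6864431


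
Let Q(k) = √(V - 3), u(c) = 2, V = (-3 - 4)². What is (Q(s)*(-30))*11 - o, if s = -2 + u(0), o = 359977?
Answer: -359977 - 330*√46 ≈ -3.6222e+5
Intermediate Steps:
V = 49 (V = (-7)² = 49)
s = 0 (s = -2 + 2 = 0)
Q(k) = √46 (Q(k) = √(49 - 3) = √46)
(Q(s)*(-30))*11 - o = (√46*(-30))*11 - 1*359977 = -30*√46*11 - 359977 = -330*√46 - 359977 = -359977 - 330*√46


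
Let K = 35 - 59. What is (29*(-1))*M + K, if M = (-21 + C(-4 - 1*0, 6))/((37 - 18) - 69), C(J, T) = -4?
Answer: -77/2 ≈ -38.500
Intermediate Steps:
K = -24
M = ½ (M = (-21 - 4)/((37 - 18) - 69) = -25/(19 - 69) = -25/(-50) = -25*(-1/50) = ½ ≈ 0.50000)
(29*(-1))*M + K = (29*(-1))*(½) - 24 = -29*½ - 24 = -29/2 - 24 = -77/2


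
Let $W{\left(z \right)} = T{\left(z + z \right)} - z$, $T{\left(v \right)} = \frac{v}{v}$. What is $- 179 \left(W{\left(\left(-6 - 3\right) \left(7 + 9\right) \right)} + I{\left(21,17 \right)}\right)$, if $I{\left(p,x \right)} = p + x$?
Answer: $-32757$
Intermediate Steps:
$T{\left(v \right)} = 1$
$W{\left(z \right)} = 1 - z$
$- 179 \left(W{\left(\left(-6 - 3\right) \left(7 + 9\right) \right)} + I{\left(21,17 \right)}\right) = - 179 \left(\left(1 - \left(-6 - 3\right) \left(7 + 9\right)\right) + \left(21 + 17\right)\right) = - 179 \left(\left(1 - \left(-9\right) 16\right) + 38\right) = - 179 \left(\left(1 - -144\right) + 38\right) = - 179 \left(\left(1 + 144\right) + 38\right) = - 179 \left(145 + 38\right) = \left(-179\right) 183 = -32757$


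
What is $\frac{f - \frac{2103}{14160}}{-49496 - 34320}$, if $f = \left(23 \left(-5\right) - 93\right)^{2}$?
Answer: $- \frac{204205379}{395611520} \approx -0.51618$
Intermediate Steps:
$f = 43264$ ($f = \left(-115 - 93\right)^{2} = \left(-208\right)^{2} = 43264$)
$\frac{f - \frac{2103}{14160}}{-49496 - 34320} = \frac{43264 - \frac{2103}{14160}}{-49496 - 34320} = \frac{43264 - \frac{701}{4720}}{-83816} = \left(43264 - \frac{701}{4720}\right) \left(- \frac{1}{83816}\right) = \frac{204205379}{4720} \left(- \frac{1}{83816}\right) = - \frac{204205379}{395611520}$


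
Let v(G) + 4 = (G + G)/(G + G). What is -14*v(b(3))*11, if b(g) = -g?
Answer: 462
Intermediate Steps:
v(G) = -3 (v(G) = -4 + (G + G)/(G + G) = -4 + (2*G)/((2*G)) = -4 + (2*G)*(1/(2*G)) = -4 + 1 = -3)
-14*v(b(3))*11 = -14*(-3)*11 = 42*11 = 462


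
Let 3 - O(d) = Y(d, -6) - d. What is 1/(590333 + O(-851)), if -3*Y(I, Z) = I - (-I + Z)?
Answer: 3/1766759 ≈ 1.6980e-6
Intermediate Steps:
Y(I, Z) = -2*I/3 + Z/3 (Y(I, Z) = -(I - (-I + Z))/3 = -(I - (Z - I))/3 = -(I + (I - Z))/3 = -(-Z + 2*I)/3 = -2*I/3 + Z/3)
O(d) = 5 + 5*d/3 (O(d) = 3 - ((-2*d/3 + (⅓)*(-6)) - d) = 3 - ((-2*d/3 - 2) - d) = 3 - ((-2 - 2*d/3) - d) = 3 - (-2 - 5*d/3) = 3 + (2 + 5*d/3) = 5 + 5*d/3)
1/(590333 + O(-851)) = 1/(590333 + (5 + (5/3)*(-851))) = 1/(590333 + (5 - 4255/3)) = 1/(590333 - 4240/3) = 1/(1766759/3) = 3/1766759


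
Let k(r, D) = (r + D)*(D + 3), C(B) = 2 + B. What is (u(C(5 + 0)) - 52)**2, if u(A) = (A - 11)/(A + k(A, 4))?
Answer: 1194649/441 ≈ 2709.0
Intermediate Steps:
k(r, D) = (3 + D)*(D + r) (k(r, D) = (D + r)*(3 + D) = (3 + D)*(D + r))
u(A) = (-11 + A)/(28 + 8*A) (u(A) = (A - 11)/(A + (4**2 + 3*4 + 3*A + 4*A)) = (-11 + A)/(A + (16 + 12 + 3*A + 4*A)) = (-11 + A)/(A + (28 + 7*A)) = (-11 + A)/(28 + 8*A))
(u(C(5 + 0)) - 52)**2 = ((-11 + (2 + (5 + 0)))/(4*(7 + 2*(2 + (5 + 0)))) - 52)**2 = ((-11 + (2 + 5))/(4*(7 + 2*(2 + 5))) - 52)**2 = ((-11 + 7)/(4*(7 + 2*7)) - 52)**2 = ((1/4)*(-4)/(7 + 14) - 52)**2 = ((1/4)*(-4)/21 - 52)**2 = ((1/4)*(1/21)*(-4) - 52)**2 = (-1/21 - 52)**2 = (-1093/21)**2 = 1194649/441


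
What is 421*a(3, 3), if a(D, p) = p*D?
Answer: 3789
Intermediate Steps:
a(D, p) = D*p
421*a(3, 3) = 421*(3*3) = 421*9 = 3789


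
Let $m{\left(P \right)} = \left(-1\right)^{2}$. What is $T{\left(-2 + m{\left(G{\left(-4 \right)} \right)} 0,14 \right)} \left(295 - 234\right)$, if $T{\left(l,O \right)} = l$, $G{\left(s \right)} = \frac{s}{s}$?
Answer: $-122$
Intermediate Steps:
$G{\left(s \right)} = 1$
$m{\left(P \right)} = 1$
$T{\left(-2 + m{\left(G{\left(-4 \right)} \right)} 0,14 \right)} \left(295 - 234\right) = \left(-2 + 1 \cdot 0\right) \left(295 - 234\right) = \left(-2 + 0\right) 61 = \left(-2\right) 61 = -122$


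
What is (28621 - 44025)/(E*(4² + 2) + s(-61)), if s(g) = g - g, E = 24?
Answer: -3851/108 ≈ -35.657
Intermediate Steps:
s(g) = 0
(28621 - 44025)/(E*(4² + 2) + s(-61)) = (28621 - 44025)/(24*(4² + 2) + 0) = -15404/(24*(16 + 2) + 0) = -15404/(24*18 + 0) = -15404/(432 + 0) = -15404/432 = -15404*1/432 = -3851/108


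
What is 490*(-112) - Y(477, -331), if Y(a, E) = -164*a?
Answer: 23348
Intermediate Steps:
490*(-112) - Y(477, -331) = 490*(-112) - (-164)*477 = -54880 - 1*(-78228) = -54880 + 78228 = 23348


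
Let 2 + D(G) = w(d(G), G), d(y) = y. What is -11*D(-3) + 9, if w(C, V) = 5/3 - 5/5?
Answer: 71/3 ≈ 23.667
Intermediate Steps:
w(C, V) = 2/3 (w(C, V) = 5*(1/3) - 5*1/5 = 5/3 - 1 = 2/3)
D(G) = -4/3 (D(G) = -2 + 2/3 = -4/3)
-11*D(-3) + 9 = -11*(-4/3) + 9 = 44/3 + 9 = 71/3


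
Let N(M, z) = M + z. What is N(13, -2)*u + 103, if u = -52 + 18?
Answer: -271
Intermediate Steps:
u = -34
N(13, -2)*u + 103 = (13 - 2)*(-34) + 103 = 11*(-34) + 103 = -374 + 103 = -271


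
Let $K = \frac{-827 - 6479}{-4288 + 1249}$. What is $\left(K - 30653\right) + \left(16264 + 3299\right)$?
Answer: $- \frac{33695204}{3039} \approx -11088.0$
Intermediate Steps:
$K = \frac{7306}{3039}$ ($K = - \frac{7306}{-3039} = \left(-7306\right) \left(- \frac{1}{3039}\right) = \frac{7306}{3039} \approx 2.4041$)
$\left(K - 30653\right) + \left(16264 + 3299\right) = \left(\frac{7306}{3039} - 30653\right) + \left(16264 + 3299\right) = - \frac{93147161}{3039} + 19563 = - \frac{33695204}{3039}$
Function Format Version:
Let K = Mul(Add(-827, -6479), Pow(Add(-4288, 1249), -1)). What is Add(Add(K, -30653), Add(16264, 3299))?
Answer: Rational(-33695204, 3039) ≈ -11088.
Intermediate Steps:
K = Rational(7306, 3039) (K = Mul(-7306, Pow(-3039, -1)) = Mul(-7306, Rational(-1, 3039)) = Rational(7306, 3039) ≈ 2.4041)
Add(Add(K, -30653), Add(16264, 3299)) = Add(Add(Rational(7306, 3039), -30653), Add(16264, 3299)) = Add(Rational(-93147161, 3039), 19563) = Rational(-33695204, 3039)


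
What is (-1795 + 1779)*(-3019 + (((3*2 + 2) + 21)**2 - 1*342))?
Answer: 40320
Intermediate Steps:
(-1795 + 1779)*(-3019 + (((3*2 + 2) + 21)**2 - 1*342)) = -16*(-3019 + (((6 + 2) + 21)**2 - 342)) = -16*(-3019 + ((8 + 21)**2 - 342)) = -16*(-3019 + (29**2 - 342)) = -16*(-3019 + (841 - 342)) = -16*(-3019 + 499) = -16*(-2520) = 40320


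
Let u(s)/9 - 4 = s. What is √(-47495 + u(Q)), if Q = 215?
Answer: 2*I*√11381 ≈ 213.36*I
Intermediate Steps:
u(s) = 36 + 9*s
√(-47495 + u(Q)) = √(-47495 + (36 + 9*215)) = √(-47495 + (36 + 1935)) = √(-47495 + 1971) = √(-45524) = 2*I*√11381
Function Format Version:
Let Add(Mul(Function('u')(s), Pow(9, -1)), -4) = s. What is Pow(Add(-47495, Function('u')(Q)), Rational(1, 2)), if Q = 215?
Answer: Mul(2, I, Pow(11381, Rational(1, 2))) ≈ Mul(213.36, I)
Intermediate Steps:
Function('u')(s) = Add(36, Mul(9, s))
Pow(Add(-47495, Function('u')(Q)), Rational(1, 2)) = Pow(Add(-47495, Add(36, Mul(9, 215))), Rational(1, 2)) = Pow(Add(-47495, Add(36, 1935)), Rational(1, 2)) = Pow(Add(-47495, 1971), Rational(1, 2)) = Pow(-45524, Rational(1, 2)) = Mul(2, I, Pow(11381, Rational(1, 2)))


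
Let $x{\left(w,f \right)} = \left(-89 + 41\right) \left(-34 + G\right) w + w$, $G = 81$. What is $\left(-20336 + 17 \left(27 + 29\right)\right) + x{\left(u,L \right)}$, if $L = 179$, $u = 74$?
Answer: $-186254$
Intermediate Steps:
$x{\left(w,f \right)} = - 2255 w$ ($x{\left(w,f \right)} = \left(-89 + 41\right) \left(-34 + 81\right) w + w = \left(-48\right) 47 w + w = - 2256 w + w = - 2255 w$)
$\left(-20336 + 17 \left(27 + 29\right)\right) + x{\left(u,L \right)} = \left(-20336 + 17 \left(27 + 29\right)\right) - 166870 = \left(-20336 + 17 \cdot 56\right) - 166870 = \left(-20336 + 952\right) - 166870 = -19384 - 166870 = -186254$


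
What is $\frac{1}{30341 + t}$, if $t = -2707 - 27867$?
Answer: $- \frac{1}{233} \approx -0.0042918$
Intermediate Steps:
$t = -30574$
$\frac{1}{30341 + t} = \frac{1}{30341 - 30574} = \frac{1}{-233} = - \frac{1}{233}$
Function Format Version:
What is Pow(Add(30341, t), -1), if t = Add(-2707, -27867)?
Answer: Rational(-1, 233) ≈ -0.0042918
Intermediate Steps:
t = -30574
Pow(Add(30341, t), -1) = Pow(Add(30341, -30574), -1) = Pow(-233, -1) = Rational(-1, 233)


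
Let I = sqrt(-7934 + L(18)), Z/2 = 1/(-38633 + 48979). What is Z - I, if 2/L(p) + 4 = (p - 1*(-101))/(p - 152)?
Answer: 1/5173 - 7*I*sqrt(69470610)/655 ≈ 0.00019331 - 89.075*I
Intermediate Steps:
L(p) = 2/(-4 + (101 + p)/(-152 + p)) (L(p) = 2/(-4 + (p - 1*(-101))/(p - 152)) = 2/(-4 + (p + 101)/(-152 + p)) = 2/(-4 + (101 + p)/(-152 + p)))
Z = 1/5173 (Z = 2/(-38633 + 48979) = 2/10346 = 2*(1/10346) = 1/5173 ≈ 0.00019331)
I = 7*I*sqrt(69470610)/655 (I = sqrt(-7934 + 2*(152 - 1*18)/(-709 + 3*18)) = sqrt(-7934 + 2*(152 - 18)/(-709 + 54)) = sqrt(-7934 + 2*134/(-655)) = sqrt(-7934 + 2*(-1/655)*134) = sqrt(-7934 - 268/655) = sqrt(-5197038/655) = 7*I*sqrt(69470610)/655 ≈ 89.075*I)
Z - I = 1/5173 - 7*I*sqrt(69470610)/655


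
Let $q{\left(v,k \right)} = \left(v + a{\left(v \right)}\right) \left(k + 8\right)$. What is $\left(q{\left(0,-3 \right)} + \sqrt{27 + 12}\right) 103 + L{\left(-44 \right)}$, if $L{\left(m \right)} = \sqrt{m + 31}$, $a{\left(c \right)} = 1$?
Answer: $515 + 103 \sqrt{39} + i \sqrt{13} \approx 1158.2 + 3.6056 i$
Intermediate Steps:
$L{\left(m \right)} = \sqrt{31 + m}$
$q{\left(v,k \right)} = \left(1 + v\right) \left(8 + k\right)$ ($q{\left(v,k \right)} = \left(v + 1\right) \left(k + 8\right) = \left(1 + v\right) \left(8 + k\right)$)
$\left(q{\left(0,-3 \right)} + \sqrt{27 + 12}\right) 103 + L{\left(-44 \right)} = \left(\left(8 - 3 + 8 \cdot 0 - 0\right) + \sqrt{27 + 12}\right) 103 + \sqrt{31 - 44} = \left(\left(8 - 3 + 0 + 0\right) + \sqrt{39}\right) 103 + \sqrt{-13} = \left(5 + \sqrt{39}\right) 103 + i \sqrt{13} = \left(515 + 103 \sqrt{39}\right) + i \sqrt{13} = 515 + 103 \sqrt{39} + i \sqrt{13}$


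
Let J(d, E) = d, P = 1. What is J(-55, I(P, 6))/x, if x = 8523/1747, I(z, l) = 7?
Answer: -96085/8523 ≈ -11.274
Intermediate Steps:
x = 8523/1747 (x = 8523*(1/1747) = 8523/1747 ≈ 4.8786)
J(-55, I(P, 6))/x = -55/8523/1747 = -55*1747/8523 = -96085/8523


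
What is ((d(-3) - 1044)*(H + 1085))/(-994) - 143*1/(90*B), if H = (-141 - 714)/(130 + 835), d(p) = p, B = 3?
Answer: 29560463027/25898670 ≈ 1141.4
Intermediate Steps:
H = -171/193 (H = -855/965 = -855*1/965 = -171/193 ≈ -0.88601)
((d(-3) - 1044)*(H + 1085))/(-994) - 143*1/(90*B) = ((-3 - 1044)*(-171/193 + 1085))/(-994) - 143/(-6*(-15)*3) = -1047*209234/193*(-1/994) - 143/(90*3) = -219067998/193*(-1/994) - 143/270 = 109533999/95921 - 143*1/270 = 109533999/95921 - 143/270 = 29560463027/25898670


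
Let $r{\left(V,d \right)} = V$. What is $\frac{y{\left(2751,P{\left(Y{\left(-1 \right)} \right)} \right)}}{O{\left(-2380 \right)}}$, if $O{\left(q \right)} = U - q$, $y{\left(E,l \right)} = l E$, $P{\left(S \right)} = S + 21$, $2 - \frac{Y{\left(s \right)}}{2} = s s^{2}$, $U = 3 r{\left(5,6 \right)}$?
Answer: $\frac{74277}{2395} \approx 31.013$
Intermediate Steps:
$U = 15$ ($U = 3 \cdot 5 = 15$)
$Y{\left(s \right)} = 4 - 2 s^{3}$ ($Y{\left(s \right)} = 4 - 2 s s^{2} = 4 - 2 s^{3}$)
$P{\left(S \right)} = 21 + S$
$y{\left(E,l \right)} = E l$
$O{\left(q \right)} = 15 - q$
$\frac{y{\left(2751,P{\left(Y{\left(-1 \right)} \right)} \right)}}{O{\left(-2380 \right)}} = \frac{2751 \left(21 + \left(4 - 2 \left(-1\right)^{3}\right)\right)}{15 - -2380} = \frac{2751 \left(21 + \left(4 - -2\right)\right)}{15 + 2380} = \frac{2751 \left(21 + \left(4 + 2\right)\right)}{2395} = 2751 \left(21 + 6\right) \frac{1}{2395} = 2751 \cdot 27 \cdot \frac{1}{2395} = 74277 \cdot \frac{1}{2395} = \frac{74277}{2395}$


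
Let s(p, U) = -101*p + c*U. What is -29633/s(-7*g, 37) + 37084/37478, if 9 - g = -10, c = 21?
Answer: -41687281/38040170 ≈ -1.0959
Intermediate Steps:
g = 19 (g = 9 - 1*(-10) = 9 + 10 = 19)
s(p, U) = -101*p + 21*U
-29633/s(-7*g, 37) + 37084/37478 = -29633/(-(-707)*19 + 21*37) + 37084/37478 = -29633/(-101*(-133) + 777) + 37084*(1/37478) = -29633/(13433 + 777) + 18542/18739 = -29633/14210 + 18542/18739 = -41687281/38040170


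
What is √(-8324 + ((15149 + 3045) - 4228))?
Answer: √5642 ≈ 75.113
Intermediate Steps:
√(-8324 + ((15149 + 3045) - 4228)) = √(-8324 + (18194 - 4228)) = √(-8324 + 13966) = √5642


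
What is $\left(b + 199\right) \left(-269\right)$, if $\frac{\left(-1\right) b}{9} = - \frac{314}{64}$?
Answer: $- \frac{2093089}{32} \approx -65409.0$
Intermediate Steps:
$b = \frac{1413}{32}$ ($b = - 9 \left(- \frac{314}{64}\right) = - 9 \left(\left(-314\right) \frac{1}{64}\right) = \left(-9\right) \left(- \frac{157}{32}\right) = \frac{1413}{32} \approx 44.156$)
$\left(b + 199\right) \left(-269\right) = \left(\frac{1413}{32} + 199\right) \left(-269\right) = \frac{7781}{32} \left(-269\right) = - \frac{2093089}{32}$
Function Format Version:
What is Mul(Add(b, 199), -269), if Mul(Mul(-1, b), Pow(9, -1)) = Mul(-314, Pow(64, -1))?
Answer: Rational(-2093089, 32) ≈ -65409.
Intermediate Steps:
b = Rational(1413, 32) (b = Mul(-9, Mul(-314, Pow(64, -1))) = Mul(-9, Mul(-314, Rational(1, 64))) = Mul(-9, Rational(-157, 32)) = Rational(1413, 32) ≈ 44.156)
Mul(Add(b, 199), -269) = Mul(Add(Rational(1413, 32), 199), -269) = Mul(Rational(7781, 32), -269) = Rational(-2093089, 32)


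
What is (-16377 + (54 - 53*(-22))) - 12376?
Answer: -27533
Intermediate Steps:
(-16377 + (54 - 53*(-22))) - 12376 = (-16377 + (54 + 1166)) - 12376 = (-16377 + 1220) - 12376 = -15157 - 12376 = -27533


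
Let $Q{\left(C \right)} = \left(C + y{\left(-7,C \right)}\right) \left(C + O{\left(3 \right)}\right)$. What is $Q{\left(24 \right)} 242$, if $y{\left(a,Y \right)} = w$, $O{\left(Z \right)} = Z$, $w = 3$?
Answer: $176418$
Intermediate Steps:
$y{\left(a,Y \right)} = 3$
$Q{\left(C \right)} = \left(3 + C\right)^{2}$ ($Q{\left(C \right)} = \left(C + 3\right) \left(C + 3\right) = \left(3 + C\right) \left(3 + C\right) = \left(3 + C\right)^{2}$)
$Q{\left(24 \right)} 242 = \left(9 + 24^{2} + 6 \cdot 24\right) 242 = \left(9 + 576 + 144\right) 242 = 729 \cdot 242 = 176418$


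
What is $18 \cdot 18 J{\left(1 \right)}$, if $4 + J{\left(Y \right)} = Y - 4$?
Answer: $-2268$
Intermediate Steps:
$J{\left(Y \right)} = -8 + Y$ ($J{\left(Y \right)} = -4 + \left(Y - 4\right) = -4 + \left(-4 + Y\right) = -8 + Y$)
$18 \cdot 18 J{\left(1 \right)} = 18 \cdot 18 \left(-8 + 1\right) = 324 \left(-7\right) = -2268$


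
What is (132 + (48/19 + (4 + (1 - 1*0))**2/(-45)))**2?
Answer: 524822281/29241 ≈ 17948.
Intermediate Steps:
(132 + (48/19 + (4 + (1 - 1*0))**2/(-45)))**2 = (132 + (48*(1/19) + (4 + (1 + 0))**2*(-1/45)))**2 = (132 + (48/19 + (4 + 1)**2*(-1/45)))**2 = (132 + (48/19 + 5**2*(-1/45)))**2 = (132 + (48/19 + 25*(-1/45)))**2 = (132 + (48/19 - 5/9))**2 = (132 + 337/171)**2 = (22909/171)**2 = 524822281/29241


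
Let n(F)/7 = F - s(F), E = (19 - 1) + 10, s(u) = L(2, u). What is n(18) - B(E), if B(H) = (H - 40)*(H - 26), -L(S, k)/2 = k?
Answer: 402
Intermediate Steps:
L(S, k) = -2*k
s(u) = -2*u
E = 28 (E = 18 + 10 = 28)
B(H) = (-40 + H)*(-26 + H)
n(F) = 21*F (n(F) = 7*(F - (-2)*F) = 7*(F + 2*F) = 7*(3*F) = 21*F)
n(18) - B(E) = 21*18 - (1040 + 28² - 66*28) = 378 - (1040 + 784 - 1848) = 378 - 1*(-24) = 378 + 24 = 402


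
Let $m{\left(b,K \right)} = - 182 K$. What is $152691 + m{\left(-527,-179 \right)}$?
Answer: $185269$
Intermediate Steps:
$152691 + m{\left(-527,-179 \right)} = 152691 - -32578 = 152691 + 32578 = 185269$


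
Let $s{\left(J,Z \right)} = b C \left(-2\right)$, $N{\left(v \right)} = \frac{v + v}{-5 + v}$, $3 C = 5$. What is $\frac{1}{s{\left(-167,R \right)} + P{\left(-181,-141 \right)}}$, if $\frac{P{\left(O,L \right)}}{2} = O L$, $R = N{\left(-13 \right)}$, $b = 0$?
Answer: $\frac{1}{51042} \approx 1.9592 \cdot 10^{-5}$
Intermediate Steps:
$C = \frac{5}{3}$ ($C = \frac{1}{3} \cdot 5 = \frac{5}{3} \approx 1.6667$)
$N{\left(v \right)} = \frac{2 v}{-5 + v}$
$R = \frac{13}{9}$ ($R = 2 \left(-13\right) \frac{1}{-5 - 13} = 2 \left(-13\right) \frac{1}{-18} = 2 \left(-13\right) \left(- \frac{1}{18}\right) = \frac{13}{9} \approx 1.4444$)
$P{\left(O,L \right)} = 2 L O$ ($P{\left(O,L \right)} = 2 O L = 2 L O$)
$s{\left(J,Z \right)} = 0$ ($s{\left(J,Z \right)} = 0 \cdot \frac{5}{3} \left(-2\right) = 0 \left(-2\right) = 0$)
$\frac{1}{s{\left(-167,R \right)} + P{\left(-181,-141 \right)}} = \frac{1}{0 + 2 \left(-141\right) \left(-181\right)} = \frac{1}{0 + 51042} = \frac{1}{51042}$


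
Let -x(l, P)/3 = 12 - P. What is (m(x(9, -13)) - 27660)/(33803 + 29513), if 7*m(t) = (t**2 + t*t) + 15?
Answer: -182355/443212 ≈ -0.41144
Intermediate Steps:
x(l, P) = -36 + 3*P (x(l, P) = -3*(12 - P) = -36 + 3*P)
m(t) = 15/7 + 2*t**2/7 (m(t) = ((t**2 + t*t) + 15)/7 = ((t**2 + t**2) + 15)/7 = (2*t**2 + 15)/7 = (15 + 2*t**2)/7 = 15/7 + 2*t**2/7)
(m(x(9, -13)) - 27660)/(33803 + 29513) = ((15/7 + 2*(-36 + 3*(-13))**2/7) - 27660)/(33803 + 29513) = ((15/7 + 2*(-36 - 39)**2/7) - 27660)/63316 = ((15/7 + (2/7)*(-75)**2) - 27660)*(1/63316) = ((15/7 + (2/7)*5625) - 27660)*(1/63316) = ((15/7 + 11250/7) - 27660)*(1/63316) = (11265/7 - 27660)*(1/63316) = -182355/7*1/63316 = -182355/443212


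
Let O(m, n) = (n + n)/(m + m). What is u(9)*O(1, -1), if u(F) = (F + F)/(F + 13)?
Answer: -9/11 ≈ -0.81818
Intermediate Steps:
O(m, n) = n/m (O(m, n) = (2*n)/((2*m)) = (2*n)*(1/(2*m)) = n/m)
u(F) = 2*F/(13 + F) (u(F) = (2*F)/(13 + F) = 2*F/(13 + F))
u(9)*O(1, -1) = (2*9/(13 + 9))*(-1/1) = (2*9/22)*(-1*1) = (2*9*(1/22))*(-1) = (9/11)*(-1) = -9/11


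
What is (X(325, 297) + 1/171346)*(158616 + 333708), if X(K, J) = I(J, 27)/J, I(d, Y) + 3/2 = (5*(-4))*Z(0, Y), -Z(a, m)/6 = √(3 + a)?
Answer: -1003098428/403887 + 6564320*√3/33 ≈ 3.4205e+5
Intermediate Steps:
Z(a, m) = -6*√(3 + a)
I(d, Y) = -3/2 + 120*√3 (I(d, Y) = -3/2 + (5*(-4))*(-6*√(3 + 0)) = -3/2 - (-120)*√3 = -3/2 + 120*√3)
X(K, J) = (-3/2 + 120*√3)/J
(X(325, 297) + 1/171346)*(158616 + 333708) = ((3/2)*(-1 + 80*√3)/297 + 1/171346)*(158616 + 333708) = ((3/2)*(1/297)*(-1 + 80*√3) + 1/171346)*492324 = ((-1/198 + 40*√3/99) + 1/171346)*492324 = (-42787/8481627 + 40*√3/99)*492324 = -1003098428/403887 + 6564320*√3/33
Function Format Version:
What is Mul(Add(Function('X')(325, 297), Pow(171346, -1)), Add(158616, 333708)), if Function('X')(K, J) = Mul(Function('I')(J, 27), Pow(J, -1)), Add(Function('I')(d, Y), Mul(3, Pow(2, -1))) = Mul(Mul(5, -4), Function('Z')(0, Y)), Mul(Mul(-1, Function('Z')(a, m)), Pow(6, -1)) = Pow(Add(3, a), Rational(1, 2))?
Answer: Add(Rational(-1003098428, 403887), Mul(Rational(6564320, 33), Pow(3, Rational(1, 2)))) ≈ 3.4205e+5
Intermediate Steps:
Function('Z')(a, m) = Mul(-6, Pow(Add(3, a), Rational(1, 2)))
Function('I')(d, Y) = Add(Rational(-3, 2), Mul(120, Pow(3, Rational(1, 2)))) (Function('I')(d, Y) = Add(Rational(-3, 2), Mul(Mul(5, -4), Mul(-6, Pow(Add(3, 0), Rational(1, 2))))) = Add(Rational(-3, 2), Mul(-20, Mul(-6, Pow(3, Rational(1, 2))))) = Add(Rational(-3, 2), Mul(120, Pow(3, Rational(1, 2)))))
Function('X')(K, J) = Mul(Pow(J, -1), Add(Rational(-3, 2), Mul(120, Pow(3, Rational(1, 2))))) (Function('X')(K, J) = Mul(Add(Rational(-3, 2), Mul(120, Pow(3, Rational(1, 2)))), Pow(J, -1)) = Mul(Pow(J, -1), Add(Rational(-3, 2), Mul(120, Pow(3, Rational(1, 2))))))
Mul(Add(Function('X')(325, 297), Pow(171346, -1)), Add(158616, 333708)) = Mul(Add(Mul(Rational(3, 2), Pow(297, -1), Add(-1, Mul(80, Pow(3, Rational(1, 2))))), Pow(171346, -1)), Add(158616, 333708)) = Mul(Add(Mul(Rational(3, 2), Rational(1, 297), Add(-1, Mul(80, Pow(3, Rational(1, 2))))), Rational(1, 171346)), 492324) = Mul(Add(Add(Rational(-1, 198), Mul(Rational(40, 99), Pow(3, Rational(1, 2)))), Rational(1, 171346)), 492324) = Mul(Add(Rational(-42787, 8481627), Mul(Rational(40, 99), Pow(3, Rational(1, 2)))), 492324) = Add(Rational(-1003098428, 403887), Mul(Rational(6564320, 33), Pow(3, Rational(1, 2))))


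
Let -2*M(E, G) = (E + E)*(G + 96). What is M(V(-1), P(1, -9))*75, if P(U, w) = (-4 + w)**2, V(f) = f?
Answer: 19875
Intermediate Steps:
M(E, G) = -E*(96 + G) (M(E, G) = -(E + E)*(G + 96)/2 = -2*E*(96 + G)/2 = -E*(96 + G))
M(V(-1), P(1, -9))*75 = -1*(-1)*(96 + (-4 - 9)**2)*75 = -1*(-1)*(96 + (-13)**2)*75 = -1*(-1)*(96 + 169)*75 = -1*(-1)*265*75 = 265*75 = 19875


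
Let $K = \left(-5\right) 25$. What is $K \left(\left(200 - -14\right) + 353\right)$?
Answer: $-70875$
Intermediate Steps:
$K = -125$
$K \left(\left(200 - -14\right) + 353\right) = - 125 \left(\left(200 - -14\right) + 353\right) = - 125 \left(\left(200 + 14\right) + 353\right) = - 125 \left(214 + 353\right) = \left(-125\right) 567 = -70875$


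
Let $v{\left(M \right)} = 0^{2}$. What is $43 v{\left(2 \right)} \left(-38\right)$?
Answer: $0$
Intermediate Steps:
$v{\left(M \right)} = 0$
$43 v{\left(2 \right)} \left(-38\right) = 43 \cdot 0 \left(-38\right) = 0 \left(-38\right) = 0$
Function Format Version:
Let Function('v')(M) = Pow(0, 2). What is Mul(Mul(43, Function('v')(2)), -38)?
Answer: 0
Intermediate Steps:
Function('v')(M) = 0
Mul(Mul(43, Function('v')(2)), -38) = Mul(Mul(43, 0), -38) = Mul(0, -38) = 0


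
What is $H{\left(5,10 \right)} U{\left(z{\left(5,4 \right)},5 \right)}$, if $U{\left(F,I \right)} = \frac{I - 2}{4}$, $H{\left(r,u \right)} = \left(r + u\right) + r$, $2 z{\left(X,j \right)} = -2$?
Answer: $15$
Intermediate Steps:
$z{\left(X,j \right)} = -1$ ($z{\left(X,j \right)} = \frac{1}{2} \left(-2\right) = -1$)
$H{\left(r,u \right)} = u + 2 r$
$U{\left(F,I \right)} = - \frac{1}{2} + \frac{I}{4}$ ($U{\left(F,I \right)} = \left(I - 2\right) \frac{1}{4} = \left(-2 + I\right) \frac{1}{4} = - \frac{1}{2} + \frac{I}{4}$)
$H{\left(5,10 \right)} U{\left(z{\left(5,4 \right)},5 \right)} = \left(10 + 2 \cdot 5\right) \left(- \frac{1}{2} + \frac{1}{4} \cdot 5\right) = \left(10 + 10\right) \left(- \frac{1}{2} + \frac{5}{4}\right) = 20 \cdot \frac{3}{4} = 15$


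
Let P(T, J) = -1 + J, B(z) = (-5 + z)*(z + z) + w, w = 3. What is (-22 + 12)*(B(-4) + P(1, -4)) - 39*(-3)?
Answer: -583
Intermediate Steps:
B(z) = 3 + 2*z*(-5 + z) (B(z) = (-5 + z)*(z + z) + 3 = (-5 + z)*(2*z) + 3 = 2*z*(-5 + z) + 3 = 3 + 2*z*(-5 + z))
(-22 + 12)*(B(-4) + P(1, -4)) - 39*(-3) = (-22 + 12)*((3 - 10*(-4) + 2*(-4)²) + (-1 - 4)) - 39*(-3) = -10*((3 + 40 + 2*16) - 5) + 117 = -10*((3 + 40 + 32) - 5) + 117 = -10*(75 - 5) + 117 = -10*70 + 117 = -700 + 117 = -583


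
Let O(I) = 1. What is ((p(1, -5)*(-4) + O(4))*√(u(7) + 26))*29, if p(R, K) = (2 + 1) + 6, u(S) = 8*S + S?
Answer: -1015*√89 ≈ -9575.5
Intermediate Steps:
u(S) = 9*S
p(R, K) = 9 (p(R, K) = 3 + 6 = 9)
((p(1, -5)*(-4) + O(4))*√(u(7) + 26))*29 = ((9*(-4) + 1)*√(9*7 + 26))*29 = ((-36 + 1)*√(63 + 26))*29 = -35*√89*29 = -1015*√89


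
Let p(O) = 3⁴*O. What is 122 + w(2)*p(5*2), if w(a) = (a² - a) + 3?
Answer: 4172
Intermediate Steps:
w(a) = 3 + a² - a
p(O) = 81*O
122 + w(2)*p(5*2) = 122 + (3 + 2² - 1*2)*(81*(5*2)) = 122 + (3 + 4 - 2)*(81*10) = 122 + 5*810 = 122 + 4050 = 4172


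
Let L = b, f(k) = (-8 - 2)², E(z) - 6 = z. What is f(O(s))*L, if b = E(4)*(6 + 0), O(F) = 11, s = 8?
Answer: 6000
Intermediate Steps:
E(z) = 6 + z
b = 60 (b = (6 + 4)*(6 + 0) = 10*6 = 60)
f(k) = 100 (f(k) = (-10)² = 100)
L = 60
f(O(s))*L = 100*60 = 6000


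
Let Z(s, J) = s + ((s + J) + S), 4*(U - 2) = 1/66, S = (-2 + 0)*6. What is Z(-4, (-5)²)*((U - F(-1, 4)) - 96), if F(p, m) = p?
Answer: -122755/264 ≈ -464.98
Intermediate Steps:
S = -12 (S = -2*6 = -12)
U = 529/264 (U = 2 + (¼)/66 = 2 + (¼)*(1/66) = 2 + 1/264 = 529/264 ≈ 2.0038)
Z(s, J) = -12 + J + 2*s (Z(s, J) = s + ((s + J) - 12) = s + ((J + s) - 12) = s + (-12 + J + s) = -12 + J + 2*s)
Z(-4, (-5)²)*((U - F(-1, 4)) - 96) = (-12 + (-5)² + 2*(-4))*((529/264 - 1*(-1)) - 96) = (-12 + 25 - 8)*((529/264 + 1) - 96) = 5*(793/264 - 96) = 5*(-24551/264) = -122755/264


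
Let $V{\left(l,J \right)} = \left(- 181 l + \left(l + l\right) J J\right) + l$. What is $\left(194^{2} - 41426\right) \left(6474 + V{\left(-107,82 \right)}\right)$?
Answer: $5356035580$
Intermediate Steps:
$V{\left(l,J \right)} = - 180 l + 2 l J^{2}$ ($V{\left(l,J \right)} = \left(- 181 l + 2 l J J\right) + l = \left(- 181 l + 2 J l J\right) + l = \left(- 181 l + 2 l J^{2}\right) + l = - 180 l + 2 l J^{2}$)
$\left(194^{2} - 41426\right) \left(6474 + V{\left(-107,82 \right)}\right) = \left(194^{2} - 41426\right) \left(6474 + 2 \left(-107\right) \left(-90 + 82^{2}\right)\right) = \left(37636 - 41426\right) \left(6474 + 2 \left(-107\right) \left(-90 + 6724\right)\right) = - 3790 \left(6474 + 2 \left(-107\right) 6634\right) = - 3790 \left(6474 - 1419676\right) = \left(-3790\right) \left(-1413202\right) = 5356035580$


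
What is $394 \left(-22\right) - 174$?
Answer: $-8842$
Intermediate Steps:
$394 \left(-22\right) - 174 = -8668 - 174 = -8842$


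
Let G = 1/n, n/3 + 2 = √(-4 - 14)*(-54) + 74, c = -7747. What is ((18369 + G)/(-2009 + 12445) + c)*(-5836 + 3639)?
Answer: 106682400095024/6269427 - 2197*I*√2/11145648 ≈ 1.7016e+7 - 0.00027877*I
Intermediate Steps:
n = 216 - 486*I*√2 (n = -6 + 3*(√(-4 - 14)*(-54) + 74) = -6 + 3*(√(-18)*(-54) + 74) = -6 + 3*((3*I*√2)*(-54) + 74) = -6 + 3*(-162*I*√2 + 74) = -6 + 3*(74 - 162*I*√2) = -6 + (222 - 486*I*√2) = 216 - 486*I*√2 ≈ 216.0 - 687.31*I)
G = 1/(216 - 486*I*√2) ≈ 0.00041615 + 0.0013242*I
((18369 + G)/(-2009 + 12445) + c)*(-5836 + 3639) = ((18369 + (1/2403 + I*√2/1068))/(-2009 + 12445) - 7747)*(-5836 + 3639) = ((44140708/2403 + I*√2/1068)/10436 - 7747)*(-2197) = ((44140708/2403 + I*√2/1068)*(1/10436) - 7747)*(-2197) = ((11035177/6269427 + I*√2/11145648) - 7747)*(-2197) = (-48558215792/6269427 + I*√2/11145648)*(-2197) = 106682400095024/6269427 - 2197*I*√2/11145648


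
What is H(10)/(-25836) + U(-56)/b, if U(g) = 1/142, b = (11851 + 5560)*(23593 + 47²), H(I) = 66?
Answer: -350855361629/137343926949572 ≈ -0.0025546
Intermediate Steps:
b = 449238622 (b = 17411*(23593 + 2209) = 17411*25802 = 449238622)
U(g) = 1/142
H(10)/(-25836) + U(-56)/b = 66/(-25836) + (1/142)/449238622 = 66*(-1/25836) + (1/142)*(1/449238622) = -11/4306 + 1/63791884324 = -350855361629/137343926949572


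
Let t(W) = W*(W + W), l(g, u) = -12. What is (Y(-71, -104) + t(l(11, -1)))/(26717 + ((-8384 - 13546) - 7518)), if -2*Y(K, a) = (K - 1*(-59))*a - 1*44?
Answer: 314/2731 ≈ 0.11498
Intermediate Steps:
t(W) = 2*W**2 (t(W) = W*(2*W) = 2*W**2)
Y(K, a) = 22 - a*(59 + K)/2 (Y(K, a) = -((K - 1*(-59))*a - 1*44)/2 = -((K + 59)*a - 44)/2 = -((59 + K)*a - 44)/2 = -(a*(59 + K) - 44)/2 = -(-44 + a*(59 + K))/2 = 22 - a*(59 + K)/2)
(Y(-71, -104) + t(l(11, -1)))/(26717 + ((-8384 - 13546) - 7518)) = ((22 - 59/2*(-104) - 1/2*(-71)*(-104)) + 2*(-12)**2)/(26717 + ((-8384 - 13546) - 7518)) = ((22 + 3068 - 3692) + 2*144)/(26717 + (-21930 - 7518)) = (-602 + 288)/(26717 - 29448) = -314/(-2731) = -314*(-1/2731) = 314/2731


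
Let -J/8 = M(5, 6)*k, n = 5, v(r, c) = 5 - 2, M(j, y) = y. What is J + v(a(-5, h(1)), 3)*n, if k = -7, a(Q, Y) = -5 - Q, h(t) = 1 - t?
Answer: 351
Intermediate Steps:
v(r, c) = 3
J = 336 (J = -48*(-7) = -8*(-42) = 336)
J + v(a(-5, h(1)), 3)*n = 336 + 3*5 = 336 + 15 = 351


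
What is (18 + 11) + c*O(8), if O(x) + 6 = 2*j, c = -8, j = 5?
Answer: -3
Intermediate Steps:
O(x) = 4 (O(x) = -6 + 2*5 = -6 + 10 = 4)
(18 + 11) + c*O(8) = (18 + 11) - 8*4 = 29 - 32 = -3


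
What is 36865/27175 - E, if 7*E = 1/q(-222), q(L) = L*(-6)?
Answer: 68740417/50675940 ≈ 1.3565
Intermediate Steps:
q(L) = -6*L
E = 1/9324 (E = 1/(7*((-6*(-222)))) = (⅐)/1332 = (⅐)*(1/1332) = 1/9324 ≈ 0.00010725)
36865/27175 - E = 36865/27175 - 1*1/9324 = 36865*(1/27175) - 1/9324 = 7373/5435 - 1/9324 = 68740417/50675940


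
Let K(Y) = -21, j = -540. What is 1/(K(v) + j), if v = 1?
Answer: -1/561 ≈ -0.0017825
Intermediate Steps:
1/(K(v) + j) = 1/(-21 - 540) = 1/(-561) = -1/561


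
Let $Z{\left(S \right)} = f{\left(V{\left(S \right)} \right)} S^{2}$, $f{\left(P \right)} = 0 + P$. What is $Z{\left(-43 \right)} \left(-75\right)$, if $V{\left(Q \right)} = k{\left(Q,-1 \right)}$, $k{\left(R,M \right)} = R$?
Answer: $5963025$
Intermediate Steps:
$V{\left(Q \right)} = Q$
$f{\left(P \right)} = P$
$Z{\left(S \right)} = S^{3}$ ($Z{\left(S \right)} = S S^{2} = S^{3}$)
$Z{\left(-43 \right)} \left(-75\right) = \left(-43\right)^{3} \left(-75\right) = \left(-79507\right) \left(-75\right) = 5963025$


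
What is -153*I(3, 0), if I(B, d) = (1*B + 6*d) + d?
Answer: -459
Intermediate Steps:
I(B, d) = B + 7*d (I(B, d) = (B + 6*d) + d = B + 7*d)
-153*I(3, 0) = -153*(3 + 7*0) = -153*(3 + 0) = -153*3 = -459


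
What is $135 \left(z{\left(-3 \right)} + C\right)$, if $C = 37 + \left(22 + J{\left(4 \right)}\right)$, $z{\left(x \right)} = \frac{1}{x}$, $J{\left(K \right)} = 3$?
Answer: $8325$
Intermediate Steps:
$C = 62$ ($C = 37 + \left(22 + 3\right) = 37 + 25 = 62$)
$135 \left(z{\left(-3 \right)} + C\right) = 135 \left(\frac{1}{-3} + 62\right) = 135 \left(- \frac{1}{3} + 62\right) = 135 \cdot \frac{185}{3} = 8325$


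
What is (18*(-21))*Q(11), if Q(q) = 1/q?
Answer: -378/11 ≈ -34.364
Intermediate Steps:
(18*(-21))*Q(11) = (18*(-21))/11 = -378*1/11 = -378/11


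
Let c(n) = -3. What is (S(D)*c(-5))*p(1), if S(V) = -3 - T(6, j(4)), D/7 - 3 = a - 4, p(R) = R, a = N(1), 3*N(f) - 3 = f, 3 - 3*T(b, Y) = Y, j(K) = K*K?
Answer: -4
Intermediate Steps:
j(K) = K**2
T(b, Y) = 1 - Y/3
N(f) = 1 + f/3
a = 4/3 (a = 1 + (1/3)*1 = 1 + 1/3 = 4/3 ≈ 1.3333)
D = 7/3 (D = 21 + 7*(4/3 - 4) = 21 + 7*(-8/3) = 21 - 56/3 = 7/3 ≈ 2.3333)
S(V) = 4/3 (S(V) = -3 - (1 - 1/3*4**2) = -3 - (1 - 1/3*16) = -3 - (1 - 16/3) = -3 - 1*(-13/3) = -3 + 13/3 = 4/3)
(S(D)*c(-5))*p(1) = ((4/3)*(-3))*1 = -4*1 = -4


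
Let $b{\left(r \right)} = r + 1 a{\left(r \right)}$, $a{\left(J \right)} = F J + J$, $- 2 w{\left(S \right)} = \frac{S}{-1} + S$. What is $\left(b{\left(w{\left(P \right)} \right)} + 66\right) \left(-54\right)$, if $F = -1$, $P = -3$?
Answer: $-3564$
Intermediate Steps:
$w{\left(S \right)} = 0$ ($w{\left(S \right)} = - \frac{\frac{S}{-1} + S}{2} = - \frac{S \left(-1\right) + S}{2} = - \frac{- S + S}{2} = \left(- \frac{1}{2}\right) 0 = 0$)
$a{\left(J \right)} = 0$ ($a{\left(J \right)} = - J + J = 0$)
$b{\left(r \right)} = r$ ($b{\left(r \right)} = r + 1 \cdot 0 = r + 0 = r$)
$\left(b{\left(w{\left(P \right)} \right)} + 66\right) \left(-54\right) = \left(0 + 66\right) \left(-54\right) = 66 \left(-54\right) = -3564$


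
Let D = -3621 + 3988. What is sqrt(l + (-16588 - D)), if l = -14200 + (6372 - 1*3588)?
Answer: 7*I*sqrt(579) ≈ 168.44*I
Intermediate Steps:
D = 367
l = -11416 (l = -14200 + (6372 - 3588) = -14200 + 2784 = -11416)
sqrt(l + (-16588 - D)) = sqrt(-11416 + (-16588 - 1*367)) = sqrt(-11416 + (-16588 - 367)) = sqrt(-11416 - 16955) = sqrt(-28371) = 7*I*sqrt(579)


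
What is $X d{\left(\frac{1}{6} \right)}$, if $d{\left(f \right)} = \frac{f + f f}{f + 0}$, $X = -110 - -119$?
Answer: $\frac{21}{2} \approx 10.5$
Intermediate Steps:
$X = 9$ ($X = -110 + 119 = 9$)
$d{\left(f \right)} = \frac{f + f^{2}}{f}$
$X d{\left(\frac{1}{6} \right)} = 9 \left(1 + \frac{1}{6}\right) = 9 \cdot \frac{7}{6} = \frac{21}{2}$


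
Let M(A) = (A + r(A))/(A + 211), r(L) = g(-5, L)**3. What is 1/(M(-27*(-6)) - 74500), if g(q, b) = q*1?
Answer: -373/27788463 ≈ -1.3423e-5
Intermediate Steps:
g(q, b) = q
r(L) = -125 (r(L) = (-5)**3 = -125)
M(A) = (-125 + A)/(211 + A) (M(A) = (A - 125)/(A + 211) = (-125 + A)/(211 + A))
1/(M(-27*(-6)) - 74500) = 1/((-125 - 27*(-6))/(211 - 27*(-6)) - 74500) = 1/((-125 + 162)/(211 + 162) - 74500) = 1/(37/373 - 74500) = 1/(-27788463/373) = -373/27788463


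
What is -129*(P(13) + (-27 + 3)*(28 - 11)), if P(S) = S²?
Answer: 30831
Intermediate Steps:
-129*(P(13) + (-27 + 3)*(28 - 11)) = -129*(13² + (-27 + 3)*(28 - 11)) = -129*(169 - 24*17) = -129*(169 - 408) = -129*(-239) = 30831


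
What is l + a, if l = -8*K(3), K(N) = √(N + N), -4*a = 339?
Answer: -339/4 - 8*√6 ≈ -104.35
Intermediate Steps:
a = -339/4 (a = -¼*339 = -339/4 ≈ -84.750)
K(N) = √2*√N (K(N) = √(2*N) = √2*√N)
l = -8*√6 (l = -8*√2*√3 = -8*√6 ≈ -19.596)
l + a = -8*√6 - 339/4 = -339/4 - 8*√6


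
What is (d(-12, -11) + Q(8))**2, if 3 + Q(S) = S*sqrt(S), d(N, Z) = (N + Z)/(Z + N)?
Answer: 516 - 64*sqrt(2) ≈ 425.49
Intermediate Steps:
d(N, Z) = 1 (d(N, Z) = (N + Z)/(N + Z) = 1)
Q(S) = -3 + S**(3/2) (Q(S) = -3 + S*sqrt(S) = -3 + S**(3/2))
(d(-12, -11) + Q(8))**2 = (1 + (-3 + 8**(3/2)))**2 = (1 + (-3 + 16*sqrt(2)))**2 = (-2 + 16*sqrt(2))**2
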